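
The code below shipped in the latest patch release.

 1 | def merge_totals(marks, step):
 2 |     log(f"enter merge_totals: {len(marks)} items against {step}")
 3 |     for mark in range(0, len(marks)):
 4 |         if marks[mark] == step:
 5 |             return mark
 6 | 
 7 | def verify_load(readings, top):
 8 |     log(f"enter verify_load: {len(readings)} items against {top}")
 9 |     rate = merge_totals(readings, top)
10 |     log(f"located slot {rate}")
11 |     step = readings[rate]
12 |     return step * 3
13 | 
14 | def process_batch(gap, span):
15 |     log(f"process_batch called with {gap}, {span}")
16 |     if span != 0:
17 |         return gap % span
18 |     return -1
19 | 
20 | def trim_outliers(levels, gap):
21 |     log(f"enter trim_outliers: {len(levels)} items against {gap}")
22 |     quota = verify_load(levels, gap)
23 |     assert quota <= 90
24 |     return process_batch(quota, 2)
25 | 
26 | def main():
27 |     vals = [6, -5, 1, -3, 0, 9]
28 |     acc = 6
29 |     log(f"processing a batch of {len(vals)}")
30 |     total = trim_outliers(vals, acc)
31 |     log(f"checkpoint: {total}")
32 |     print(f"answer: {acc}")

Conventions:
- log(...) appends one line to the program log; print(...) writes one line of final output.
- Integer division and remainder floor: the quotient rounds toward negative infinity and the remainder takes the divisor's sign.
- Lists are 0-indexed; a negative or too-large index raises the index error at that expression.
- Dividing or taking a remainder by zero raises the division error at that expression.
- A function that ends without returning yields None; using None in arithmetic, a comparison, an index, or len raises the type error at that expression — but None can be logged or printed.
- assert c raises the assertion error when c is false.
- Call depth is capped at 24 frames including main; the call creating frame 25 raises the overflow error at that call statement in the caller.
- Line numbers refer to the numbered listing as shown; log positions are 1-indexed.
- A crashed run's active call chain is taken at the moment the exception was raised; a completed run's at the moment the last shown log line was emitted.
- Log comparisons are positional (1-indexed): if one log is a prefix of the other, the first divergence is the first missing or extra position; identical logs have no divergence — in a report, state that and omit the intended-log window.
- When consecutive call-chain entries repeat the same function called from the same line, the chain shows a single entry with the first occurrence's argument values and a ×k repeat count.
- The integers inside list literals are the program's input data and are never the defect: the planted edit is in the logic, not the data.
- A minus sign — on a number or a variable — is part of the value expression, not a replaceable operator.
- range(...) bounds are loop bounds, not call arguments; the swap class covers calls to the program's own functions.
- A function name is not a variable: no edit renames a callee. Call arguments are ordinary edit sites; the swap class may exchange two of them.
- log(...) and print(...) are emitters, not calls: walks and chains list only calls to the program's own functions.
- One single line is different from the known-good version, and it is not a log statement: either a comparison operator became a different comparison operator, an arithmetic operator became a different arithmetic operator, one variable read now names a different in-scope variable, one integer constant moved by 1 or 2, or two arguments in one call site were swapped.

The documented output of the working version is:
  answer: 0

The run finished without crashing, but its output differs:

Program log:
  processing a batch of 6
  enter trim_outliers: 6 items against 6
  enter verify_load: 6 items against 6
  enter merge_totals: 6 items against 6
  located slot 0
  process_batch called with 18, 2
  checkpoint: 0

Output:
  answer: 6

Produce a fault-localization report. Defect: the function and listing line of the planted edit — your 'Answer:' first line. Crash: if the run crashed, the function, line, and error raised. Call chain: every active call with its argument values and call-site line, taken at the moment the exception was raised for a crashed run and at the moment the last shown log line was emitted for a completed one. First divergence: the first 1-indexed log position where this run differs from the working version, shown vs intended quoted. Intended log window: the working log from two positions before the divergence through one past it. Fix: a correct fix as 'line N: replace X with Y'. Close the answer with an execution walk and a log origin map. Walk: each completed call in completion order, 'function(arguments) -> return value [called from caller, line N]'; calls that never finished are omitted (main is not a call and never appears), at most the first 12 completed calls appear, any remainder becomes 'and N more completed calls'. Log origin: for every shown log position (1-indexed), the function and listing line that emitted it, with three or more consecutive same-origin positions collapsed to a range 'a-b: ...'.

Answer: the defect is in main at line 32.
The tell: Nothing in the log betrays the bug — only the output does.
Call chain: main.
First divergence: none — the logs agree in full.
Execution walk:
  merge_totals([6, -5, 1, -3, 0, 9], 6) -> 0  [called from verify_load, line 9]
  verify_load([6, -5, 1, -3, 0, 9], 6) -> 18  [called from trim_outliers, line 22]
  process_batch(18, 2) -> 0  [called from trim_outliers, line 24]
  trim_outliers([6, -5, 1, -3, 0, 9], 6) -> 0  [called from main, line 30]
Log line origins:
  1: emitted by main (line 29)
  2: emitted by trim_outliers (line 21)
  3: emitted by verify_load (line 8)
  4: emitted by merge_totals (line 2)
  5: emitted by verify_load (line 10)
  6: emitted by process_batch (line 15)
  7: emitted by main (line 31)
A correct fix: line 32: replace `acc` with `total`.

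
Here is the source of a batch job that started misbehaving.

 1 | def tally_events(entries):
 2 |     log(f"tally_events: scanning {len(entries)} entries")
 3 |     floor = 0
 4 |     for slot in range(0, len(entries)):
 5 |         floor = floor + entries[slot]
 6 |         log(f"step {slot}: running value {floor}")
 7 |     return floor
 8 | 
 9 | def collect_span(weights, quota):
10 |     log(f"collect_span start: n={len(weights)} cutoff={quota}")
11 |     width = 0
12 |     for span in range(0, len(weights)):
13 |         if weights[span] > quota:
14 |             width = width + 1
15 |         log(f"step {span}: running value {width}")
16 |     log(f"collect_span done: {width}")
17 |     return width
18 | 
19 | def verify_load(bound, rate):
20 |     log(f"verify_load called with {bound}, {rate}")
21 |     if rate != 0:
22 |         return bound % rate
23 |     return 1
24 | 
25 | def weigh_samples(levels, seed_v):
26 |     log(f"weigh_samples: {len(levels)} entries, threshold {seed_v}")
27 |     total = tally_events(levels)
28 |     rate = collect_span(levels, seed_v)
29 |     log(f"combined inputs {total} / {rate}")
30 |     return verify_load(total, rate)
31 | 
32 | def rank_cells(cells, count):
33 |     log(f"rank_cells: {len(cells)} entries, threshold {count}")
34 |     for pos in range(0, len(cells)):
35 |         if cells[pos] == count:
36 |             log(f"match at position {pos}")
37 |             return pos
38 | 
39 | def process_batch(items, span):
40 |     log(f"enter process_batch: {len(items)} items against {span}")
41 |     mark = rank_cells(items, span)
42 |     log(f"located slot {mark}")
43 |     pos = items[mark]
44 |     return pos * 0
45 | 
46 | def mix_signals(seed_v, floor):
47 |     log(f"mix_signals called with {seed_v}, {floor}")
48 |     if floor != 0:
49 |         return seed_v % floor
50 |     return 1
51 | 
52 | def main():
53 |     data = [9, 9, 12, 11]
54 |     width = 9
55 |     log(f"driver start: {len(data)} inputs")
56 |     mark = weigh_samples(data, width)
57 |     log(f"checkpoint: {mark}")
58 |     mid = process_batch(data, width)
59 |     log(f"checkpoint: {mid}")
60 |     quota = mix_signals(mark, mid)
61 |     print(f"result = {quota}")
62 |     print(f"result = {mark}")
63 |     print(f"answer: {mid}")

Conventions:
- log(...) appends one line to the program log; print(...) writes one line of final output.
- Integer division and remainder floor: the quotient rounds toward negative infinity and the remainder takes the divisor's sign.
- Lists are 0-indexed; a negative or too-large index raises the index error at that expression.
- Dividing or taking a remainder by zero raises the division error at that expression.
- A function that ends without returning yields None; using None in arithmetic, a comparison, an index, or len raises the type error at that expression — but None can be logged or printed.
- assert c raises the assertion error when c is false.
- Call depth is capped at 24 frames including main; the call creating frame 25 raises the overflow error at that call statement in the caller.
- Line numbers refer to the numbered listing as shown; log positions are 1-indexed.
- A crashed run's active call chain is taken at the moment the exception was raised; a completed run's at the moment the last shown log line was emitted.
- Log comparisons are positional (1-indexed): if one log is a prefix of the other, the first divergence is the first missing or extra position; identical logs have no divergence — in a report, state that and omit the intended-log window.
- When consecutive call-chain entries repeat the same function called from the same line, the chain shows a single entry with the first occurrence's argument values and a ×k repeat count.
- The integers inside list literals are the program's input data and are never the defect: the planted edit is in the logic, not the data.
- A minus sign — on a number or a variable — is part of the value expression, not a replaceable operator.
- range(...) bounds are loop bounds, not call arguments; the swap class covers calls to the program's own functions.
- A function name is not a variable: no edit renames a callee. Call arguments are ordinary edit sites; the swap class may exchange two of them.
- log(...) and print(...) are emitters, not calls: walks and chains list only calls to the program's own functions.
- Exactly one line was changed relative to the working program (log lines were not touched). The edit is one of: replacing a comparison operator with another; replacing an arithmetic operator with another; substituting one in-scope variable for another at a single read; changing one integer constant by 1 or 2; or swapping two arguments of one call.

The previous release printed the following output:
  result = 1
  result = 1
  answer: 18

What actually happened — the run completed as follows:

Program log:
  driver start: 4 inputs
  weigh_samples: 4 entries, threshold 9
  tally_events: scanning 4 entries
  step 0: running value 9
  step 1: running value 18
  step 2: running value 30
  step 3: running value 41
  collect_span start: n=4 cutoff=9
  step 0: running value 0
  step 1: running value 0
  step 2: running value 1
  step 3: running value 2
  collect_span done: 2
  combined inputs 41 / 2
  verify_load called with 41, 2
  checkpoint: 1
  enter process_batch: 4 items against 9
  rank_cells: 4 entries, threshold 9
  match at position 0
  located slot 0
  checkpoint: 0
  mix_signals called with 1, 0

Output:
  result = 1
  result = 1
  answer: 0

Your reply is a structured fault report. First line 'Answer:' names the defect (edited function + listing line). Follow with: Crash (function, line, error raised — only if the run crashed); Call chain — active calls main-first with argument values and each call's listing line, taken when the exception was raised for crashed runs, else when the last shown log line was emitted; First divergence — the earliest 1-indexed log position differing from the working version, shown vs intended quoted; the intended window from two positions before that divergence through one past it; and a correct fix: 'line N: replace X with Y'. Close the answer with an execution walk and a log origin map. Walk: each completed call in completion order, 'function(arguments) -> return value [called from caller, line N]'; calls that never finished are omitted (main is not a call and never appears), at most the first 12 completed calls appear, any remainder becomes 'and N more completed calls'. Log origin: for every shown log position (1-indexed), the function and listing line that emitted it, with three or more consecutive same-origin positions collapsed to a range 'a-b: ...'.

Answer: the defect is in process_batch at line 44.
Core observation: The earliest visible damage is log position 21 — 'checkpoint: 0' rather than the intended 'checkpoint: 18'.
Call chain: main -> mix_signals(1, 0) (called at line 60).
First divergence: position 21; shown 'checkpoint: 0' vs intended 'checkpoint: 18'.
Intended log window:
  19: match at position 0
  20: located slot 0
  21: checkpoint: 18
  22: mix_signals called with 1, 18
Execution walk:
  tally_events([9, 9, 12, 11]) -> 41  [called from weigh_samples, line 27]
  collect_span([9, 9, 12, 11], 9) -> 2  [called from weigh_samples, line 28]
  verify_load(41, 2) -> 1  [called from weigh_samples, line 30]
  weigh_samples([9, 9, 12, 11], 9) -> 1  [called from main, line 56]
  rank_cells([9, 9, 12, 11], 9) -> 0  [called from process_batch, line 41]
  process_batch([9, 9, 12, 11], 9) -> 0  [called from main, line 58]
  mix_signals(1, 0) -> 1  [called from main, line 60]
Log line origins:
  1 — main, line 55
  2 — weigh_samples, line 26
  3 — tally_events, line 2
  4-7 — tally_events, line 6
  8 — collect_span, line 10
  9-12 — collect_span, line 15
  13 — collect_span, line 16
  14 — weigh_samples, line 29
  15 — verify_load, line 20
  16 — main, line 57
  17 — process_batch, line 40
  18 — rank_cells, line 33
  19 — rank_cells, line 36
  20 — process_batch, line 42
  21 — main, line 59
  22 — mix_signals, line 47
A correct fix: line 44: replace `0` with `2`.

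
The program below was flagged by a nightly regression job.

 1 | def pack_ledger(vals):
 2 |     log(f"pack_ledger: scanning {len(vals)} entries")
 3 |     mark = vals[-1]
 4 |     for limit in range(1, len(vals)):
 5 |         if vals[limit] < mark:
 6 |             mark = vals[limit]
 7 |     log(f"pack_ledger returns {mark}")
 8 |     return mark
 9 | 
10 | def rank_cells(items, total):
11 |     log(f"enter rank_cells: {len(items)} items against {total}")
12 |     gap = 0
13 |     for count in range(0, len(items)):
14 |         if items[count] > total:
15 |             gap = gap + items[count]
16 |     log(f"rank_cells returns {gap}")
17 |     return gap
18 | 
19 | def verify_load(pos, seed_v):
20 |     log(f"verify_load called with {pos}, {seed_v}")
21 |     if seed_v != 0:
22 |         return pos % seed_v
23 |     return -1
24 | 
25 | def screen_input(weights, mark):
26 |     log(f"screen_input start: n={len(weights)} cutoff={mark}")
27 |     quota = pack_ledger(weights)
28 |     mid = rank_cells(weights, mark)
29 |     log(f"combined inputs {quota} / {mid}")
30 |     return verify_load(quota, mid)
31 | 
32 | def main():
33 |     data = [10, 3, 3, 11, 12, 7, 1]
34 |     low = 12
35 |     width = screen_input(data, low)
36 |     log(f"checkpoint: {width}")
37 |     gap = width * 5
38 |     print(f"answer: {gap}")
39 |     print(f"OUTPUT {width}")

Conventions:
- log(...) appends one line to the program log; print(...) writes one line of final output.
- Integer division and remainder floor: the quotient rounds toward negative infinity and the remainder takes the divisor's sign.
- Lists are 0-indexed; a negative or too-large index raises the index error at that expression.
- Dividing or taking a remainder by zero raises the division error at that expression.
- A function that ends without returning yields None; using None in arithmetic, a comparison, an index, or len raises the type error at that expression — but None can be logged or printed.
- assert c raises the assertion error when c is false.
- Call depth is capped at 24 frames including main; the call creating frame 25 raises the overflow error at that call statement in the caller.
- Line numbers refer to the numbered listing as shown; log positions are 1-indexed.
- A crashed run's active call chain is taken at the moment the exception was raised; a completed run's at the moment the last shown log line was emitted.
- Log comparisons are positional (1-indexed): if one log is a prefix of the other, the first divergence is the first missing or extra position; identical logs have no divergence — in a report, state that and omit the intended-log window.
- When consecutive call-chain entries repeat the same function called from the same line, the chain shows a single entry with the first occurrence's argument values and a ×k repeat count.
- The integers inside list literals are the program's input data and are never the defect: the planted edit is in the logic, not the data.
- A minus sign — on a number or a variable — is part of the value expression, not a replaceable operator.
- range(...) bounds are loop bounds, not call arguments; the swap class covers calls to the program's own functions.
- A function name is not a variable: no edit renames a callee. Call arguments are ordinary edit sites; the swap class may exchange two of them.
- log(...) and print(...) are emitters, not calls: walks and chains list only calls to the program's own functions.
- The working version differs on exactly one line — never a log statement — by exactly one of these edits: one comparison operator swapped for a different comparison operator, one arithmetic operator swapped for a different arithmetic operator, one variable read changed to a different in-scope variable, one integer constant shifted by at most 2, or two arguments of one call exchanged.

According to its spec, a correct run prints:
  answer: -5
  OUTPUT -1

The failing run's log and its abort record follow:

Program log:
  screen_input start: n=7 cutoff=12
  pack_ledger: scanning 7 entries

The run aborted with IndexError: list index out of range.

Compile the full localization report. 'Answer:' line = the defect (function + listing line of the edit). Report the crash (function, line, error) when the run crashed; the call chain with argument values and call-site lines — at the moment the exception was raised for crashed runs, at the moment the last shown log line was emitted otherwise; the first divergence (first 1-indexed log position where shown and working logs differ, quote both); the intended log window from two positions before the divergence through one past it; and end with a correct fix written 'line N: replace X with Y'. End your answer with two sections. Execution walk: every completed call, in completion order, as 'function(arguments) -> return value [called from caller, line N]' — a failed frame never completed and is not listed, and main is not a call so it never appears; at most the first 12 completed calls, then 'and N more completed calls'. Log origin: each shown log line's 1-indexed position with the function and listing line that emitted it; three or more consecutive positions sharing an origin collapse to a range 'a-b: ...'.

Answer: the defect is in pack_ledger at line 3.
The tell: A complete run would log 'pack_ledger returns 1' next, but this one stopped at 2 lines.
Crash: pack_ledger, line 3, IndexError.
Call chain: main -> screen_input([10, 3, 3, 11, 12, 7, 1], 12) (called at line 35) -> pack_ledger([10, 3, 3, 11, 12, 7, 1]) (called at line 27).
First divergence: position 3 — the faulty run's log ends after 2 lines; the working version continues with 'pack_ledger returns 1'.
Intended log window:
  1: screen_input start: n=7 cutoff=12
  2: pack_ledger: scanning 7 entries
  3: pack_ledger returns 1
  4: enter rank_cells: 7 items against 12
Execution walk:
  (no call completed)
Log line origins:
  1: emitted by screen_input (line 26)
  2: emitted by pack_ledger (line 2)
A correct fix: line 3: replace `-1` with `0`.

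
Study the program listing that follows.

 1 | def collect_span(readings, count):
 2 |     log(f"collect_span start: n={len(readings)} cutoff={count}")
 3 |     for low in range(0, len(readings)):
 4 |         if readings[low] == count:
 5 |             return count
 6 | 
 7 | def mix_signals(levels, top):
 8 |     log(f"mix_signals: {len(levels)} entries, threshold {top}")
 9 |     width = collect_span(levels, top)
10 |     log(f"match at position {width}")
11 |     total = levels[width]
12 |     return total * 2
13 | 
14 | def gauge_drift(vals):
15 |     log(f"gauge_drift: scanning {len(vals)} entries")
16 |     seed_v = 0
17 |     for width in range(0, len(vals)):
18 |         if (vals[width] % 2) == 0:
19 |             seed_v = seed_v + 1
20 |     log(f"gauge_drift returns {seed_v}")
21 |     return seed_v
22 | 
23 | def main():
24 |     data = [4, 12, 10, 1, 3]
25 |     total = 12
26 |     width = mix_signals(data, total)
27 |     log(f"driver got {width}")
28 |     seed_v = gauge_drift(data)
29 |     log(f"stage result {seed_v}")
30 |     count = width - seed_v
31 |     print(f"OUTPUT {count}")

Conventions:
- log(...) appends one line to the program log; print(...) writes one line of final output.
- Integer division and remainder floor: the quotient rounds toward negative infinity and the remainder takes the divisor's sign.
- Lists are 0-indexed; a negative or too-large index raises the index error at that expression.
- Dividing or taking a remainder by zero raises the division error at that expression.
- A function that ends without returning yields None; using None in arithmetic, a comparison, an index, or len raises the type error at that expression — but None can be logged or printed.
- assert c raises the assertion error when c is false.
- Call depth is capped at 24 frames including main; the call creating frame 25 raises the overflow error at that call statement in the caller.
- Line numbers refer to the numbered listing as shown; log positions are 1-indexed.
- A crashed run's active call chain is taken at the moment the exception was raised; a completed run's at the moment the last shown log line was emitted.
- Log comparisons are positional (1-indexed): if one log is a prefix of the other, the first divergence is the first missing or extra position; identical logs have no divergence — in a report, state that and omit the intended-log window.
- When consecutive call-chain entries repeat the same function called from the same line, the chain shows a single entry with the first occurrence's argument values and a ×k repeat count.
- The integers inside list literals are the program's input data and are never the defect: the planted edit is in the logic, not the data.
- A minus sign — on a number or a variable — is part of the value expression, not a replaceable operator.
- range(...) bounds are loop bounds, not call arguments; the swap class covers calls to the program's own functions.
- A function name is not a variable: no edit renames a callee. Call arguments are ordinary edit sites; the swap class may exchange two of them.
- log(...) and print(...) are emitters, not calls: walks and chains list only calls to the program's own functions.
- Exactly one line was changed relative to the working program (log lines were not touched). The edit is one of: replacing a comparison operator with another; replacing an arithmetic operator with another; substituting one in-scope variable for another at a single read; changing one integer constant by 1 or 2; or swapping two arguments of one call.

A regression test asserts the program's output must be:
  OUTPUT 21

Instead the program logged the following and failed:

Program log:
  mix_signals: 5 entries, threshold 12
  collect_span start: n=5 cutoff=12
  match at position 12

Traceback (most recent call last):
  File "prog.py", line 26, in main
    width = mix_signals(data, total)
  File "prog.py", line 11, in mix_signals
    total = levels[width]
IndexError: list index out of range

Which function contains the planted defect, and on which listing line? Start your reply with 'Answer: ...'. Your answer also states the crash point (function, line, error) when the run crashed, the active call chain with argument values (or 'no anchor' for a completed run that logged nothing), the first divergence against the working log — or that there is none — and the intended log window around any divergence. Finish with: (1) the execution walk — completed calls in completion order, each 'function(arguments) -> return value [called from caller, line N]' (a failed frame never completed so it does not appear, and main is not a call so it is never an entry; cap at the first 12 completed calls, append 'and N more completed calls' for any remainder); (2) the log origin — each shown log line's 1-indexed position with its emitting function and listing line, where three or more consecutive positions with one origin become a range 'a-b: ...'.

Answer: the defect is in collect_span at line 5.
Key fact: At log position 3 the runs split — shown 'match at position 12', but the working version logs 'match at position 1'.
Crash: mix_signals, line 11, IndexError.
Call chain: main -> mix_signals([4, 12, 10, 1, 3], 12) (called at line 26).
First divergence: position 3; shown 'match at position 12' vs intended 'match at position 1'.
Intended log window:
  1: mix_signals: 5 entries, threshold 12
  2: collect_span start: n=5 cutoff=12
  3: match at position 1
  4: driver got 24
Execution walk:
  collect_span([4, 12, 10, 1, 3], 12) -> 12  [called from mix_signals, line 9]
Origin of each log line:
  1: from mix_signals, line 8
  2: from collect_span, line 2
  3: from mix_signals, line 10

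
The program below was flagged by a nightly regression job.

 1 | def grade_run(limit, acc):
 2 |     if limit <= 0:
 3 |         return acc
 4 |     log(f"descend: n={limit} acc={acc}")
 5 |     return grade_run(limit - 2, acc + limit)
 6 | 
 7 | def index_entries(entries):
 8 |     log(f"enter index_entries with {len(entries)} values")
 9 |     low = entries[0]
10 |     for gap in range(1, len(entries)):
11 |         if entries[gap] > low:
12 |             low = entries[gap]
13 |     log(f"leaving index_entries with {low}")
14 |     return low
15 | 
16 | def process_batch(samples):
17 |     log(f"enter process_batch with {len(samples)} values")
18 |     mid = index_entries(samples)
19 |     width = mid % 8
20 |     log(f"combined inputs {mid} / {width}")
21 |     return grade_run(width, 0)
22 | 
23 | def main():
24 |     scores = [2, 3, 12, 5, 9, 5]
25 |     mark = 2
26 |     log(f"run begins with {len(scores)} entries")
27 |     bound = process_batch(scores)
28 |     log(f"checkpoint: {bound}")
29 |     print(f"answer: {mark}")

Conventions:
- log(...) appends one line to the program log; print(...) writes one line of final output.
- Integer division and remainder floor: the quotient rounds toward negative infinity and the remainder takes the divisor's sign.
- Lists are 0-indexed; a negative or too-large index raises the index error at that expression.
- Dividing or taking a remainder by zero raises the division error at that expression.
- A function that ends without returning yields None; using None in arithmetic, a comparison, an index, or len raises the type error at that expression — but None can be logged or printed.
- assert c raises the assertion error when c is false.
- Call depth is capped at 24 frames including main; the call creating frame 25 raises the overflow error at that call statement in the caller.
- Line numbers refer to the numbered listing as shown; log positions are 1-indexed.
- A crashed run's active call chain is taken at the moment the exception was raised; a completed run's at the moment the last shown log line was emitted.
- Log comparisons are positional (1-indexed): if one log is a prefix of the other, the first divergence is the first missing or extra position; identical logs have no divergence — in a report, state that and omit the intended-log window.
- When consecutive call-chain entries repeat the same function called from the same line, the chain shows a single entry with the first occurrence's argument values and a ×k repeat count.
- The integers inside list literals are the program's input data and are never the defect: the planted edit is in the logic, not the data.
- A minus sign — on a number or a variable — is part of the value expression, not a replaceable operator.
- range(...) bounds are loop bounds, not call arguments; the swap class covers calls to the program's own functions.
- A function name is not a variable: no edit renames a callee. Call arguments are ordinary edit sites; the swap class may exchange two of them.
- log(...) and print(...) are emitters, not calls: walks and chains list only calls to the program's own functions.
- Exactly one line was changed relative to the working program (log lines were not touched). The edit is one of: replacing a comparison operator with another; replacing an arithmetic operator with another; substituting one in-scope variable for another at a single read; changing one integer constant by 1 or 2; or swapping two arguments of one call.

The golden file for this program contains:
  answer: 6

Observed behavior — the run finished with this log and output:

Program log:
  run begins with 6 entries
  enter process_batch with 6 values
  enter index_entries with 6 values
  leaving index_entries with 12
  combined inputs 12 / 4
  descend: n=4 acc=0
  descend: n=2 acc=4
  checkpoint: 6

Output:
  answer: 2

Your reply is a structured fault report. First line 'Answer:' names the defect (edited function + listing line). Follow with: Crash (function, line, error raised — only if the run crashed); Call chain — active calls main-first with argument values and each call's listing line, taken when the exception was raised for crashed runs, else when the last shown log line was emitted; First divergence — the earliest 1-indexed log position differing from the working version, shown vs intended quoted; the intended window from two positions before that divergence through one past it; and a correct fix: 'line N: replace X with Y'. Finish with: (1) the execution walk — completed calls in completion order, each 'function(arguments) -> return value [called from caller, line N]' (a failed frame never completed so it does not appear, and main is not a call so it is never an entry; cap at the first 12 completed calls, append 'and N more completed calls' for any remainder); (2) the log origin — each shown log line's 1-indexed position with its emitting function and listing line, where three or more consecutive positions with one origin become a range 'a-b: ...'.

Answer: the defect is in main at line 29.
Key fact: The logs agree in full; only the final output differs.
Call chain: main.
First divergence: none — the logs agree in full.
Execution walk:
  index_entries([2, 3, 12, 5, 9, 5]) -> 12  [called from process_batch, line 18]
  grade_run(0, 6) -> 6  [called from grade_run, line 5]
  grade_run(2, 4) -> 6  [called from grade_run, line 5]
  grade_run(4, 0) -> 6  [called from process_batch, line 21]
  process_batch([2, 3, 12, 5, 9, 5]) -> 6  [called from main, line 27]
Log line origins:
  1 — main, line 26
  2 — process_batch, line 17
  3 — index_entries, line 8
  4 — index_entries, line 13
  5 — process_batch, line 20
  6 — grade_run, line 4
  7 — grade_run, line 4
  8 — main, line 28
A correct fix: line 29: replace `mark` with `bound`.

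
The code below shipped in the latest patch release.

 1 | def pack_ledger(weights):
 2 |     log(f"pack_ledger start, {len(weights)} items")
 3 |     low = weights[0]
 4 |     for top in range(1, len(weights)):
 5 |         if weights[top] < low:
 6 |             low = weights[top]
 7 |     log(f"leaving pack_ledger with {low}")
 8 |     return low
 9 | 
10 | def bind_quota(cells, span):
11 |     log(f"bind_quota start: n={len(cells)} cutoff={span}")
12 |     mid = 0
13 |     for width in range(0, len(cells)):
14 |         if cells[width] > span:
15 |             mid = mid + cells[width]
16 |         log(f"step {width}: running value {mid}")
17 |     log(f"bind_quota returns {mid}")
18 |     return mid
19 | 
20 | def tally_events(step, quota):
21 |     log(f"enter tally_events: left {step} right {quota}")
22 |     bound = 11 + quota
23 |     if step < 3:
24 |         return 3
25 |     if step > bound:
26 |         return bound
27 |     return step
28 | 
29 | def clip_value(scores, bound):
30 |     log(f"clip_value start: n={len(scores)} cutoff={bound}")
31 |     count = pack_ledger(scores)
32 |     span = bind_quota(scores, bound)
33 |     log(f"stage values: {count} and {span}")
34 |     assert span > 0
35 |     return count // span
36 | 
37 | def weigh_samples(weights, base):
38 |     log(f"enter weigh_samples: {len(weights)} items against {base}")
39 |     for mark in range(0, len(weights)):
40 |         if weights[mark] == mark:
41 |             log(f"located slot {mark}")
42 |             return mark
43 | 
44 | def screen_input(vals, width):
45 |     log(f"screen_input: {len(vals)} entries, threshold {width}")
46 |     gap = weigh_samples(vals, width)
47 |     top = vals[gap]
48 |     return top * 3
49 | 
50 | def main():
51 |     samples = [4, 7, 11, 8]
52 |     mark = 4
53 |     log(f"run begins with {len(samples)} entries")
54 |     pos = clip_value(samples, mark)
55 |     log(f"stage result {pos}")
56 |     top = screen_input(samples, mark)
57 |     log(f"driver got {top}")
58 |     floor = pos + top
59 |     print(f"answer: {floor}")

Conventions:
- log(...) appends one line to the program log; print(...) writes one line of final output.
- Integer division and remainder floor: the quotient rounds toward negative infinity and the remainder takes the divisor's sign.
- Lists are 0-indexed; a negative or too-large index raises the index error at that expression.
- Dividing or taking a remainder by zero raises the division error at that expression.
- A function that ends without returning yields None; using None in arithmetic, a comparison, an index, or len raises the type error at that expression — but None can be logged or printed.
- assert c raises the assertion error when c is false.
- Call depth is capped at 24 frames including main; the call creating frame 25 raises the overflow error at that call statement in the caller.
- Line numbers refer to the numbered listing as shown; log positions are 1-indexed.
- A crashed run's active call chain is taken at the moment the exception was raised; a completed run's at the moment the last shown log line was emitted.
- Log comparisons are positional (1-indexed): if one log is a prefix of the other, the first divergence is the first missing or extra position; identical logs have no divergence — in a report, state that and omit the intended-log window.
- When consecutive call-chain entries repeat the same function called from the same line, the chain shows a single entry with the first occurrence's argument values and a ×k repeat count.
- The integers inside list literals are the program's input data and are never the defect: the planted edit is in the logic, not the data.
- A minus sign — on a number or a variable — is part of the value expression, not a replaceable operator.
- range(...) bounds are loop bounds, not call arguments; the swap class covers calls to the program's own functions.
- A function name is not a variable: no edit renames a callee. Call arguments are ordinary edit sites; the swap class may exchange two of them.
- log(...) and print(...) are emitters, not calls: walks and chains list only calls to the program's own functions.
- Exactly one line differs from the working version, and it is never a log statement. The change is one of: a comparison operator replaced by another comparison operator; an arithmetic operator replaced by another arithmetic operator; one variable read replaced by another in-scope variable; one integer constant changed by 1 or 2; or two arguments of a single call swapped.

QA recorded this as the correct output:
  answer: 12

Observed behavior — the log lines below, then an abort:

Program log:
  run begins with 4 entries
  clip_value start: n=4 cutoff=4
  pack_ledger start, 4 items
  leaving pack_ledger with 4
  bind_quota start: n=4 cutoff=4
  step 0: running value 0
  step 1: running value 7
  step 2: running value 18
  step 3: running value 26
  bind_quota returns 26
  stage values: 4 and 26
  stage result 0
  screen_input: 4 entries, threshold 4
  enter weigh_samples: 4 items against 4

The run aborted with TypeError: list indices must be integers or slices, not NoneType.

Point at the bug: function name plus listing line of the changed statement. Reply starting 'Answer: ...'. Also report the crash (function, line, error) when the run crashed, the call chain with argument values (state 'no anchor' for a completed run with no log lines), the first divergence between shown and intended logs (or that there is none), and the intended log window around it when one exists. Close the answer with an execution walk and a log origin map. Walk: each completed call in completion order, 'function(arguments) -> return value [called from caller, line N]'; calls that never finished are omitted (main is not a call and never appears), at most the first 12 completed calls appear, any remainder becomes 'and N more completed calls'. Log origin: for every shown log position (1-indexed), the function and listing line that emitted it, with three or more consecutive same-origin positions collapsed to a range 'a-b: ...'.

Answer: the defect is in weigh_samples at line 40.
Core observation: After 14 matching log lines the faulty run goes silent, while the working version continues with 'located slot 0'.
Crash: screen_input, line 47, TypeError.
Call chain: main -> screen_input([4, 7, 11, 8], 4) (called at line 56).
First divergence: position 15 (shown log ended at 14 lines; the working version continues: 'located slot 0').
Intended log window:
  13: screen_input: 4 entries, threshold 4
  14: enter weigh_samples: 4 items against 4
  15: located slot 0
  16: driver got 12
Execution walk:
  pack_ledger([4, 7, 11, 8]) -> 4  [called from clip_value, line 31]
  bind_quota([4, 7, 11, 8], 4) -> 26  [called from clip_value, line 32]
  clip_value([4, 7, 11, 8], 4) -> 0  [called from main, line 54]
  weigh_samples([4, 7, 11, 8], 4) -> None  [called from screen_input, line 46]
Log origins:
  1: logged in main at line 53
  2: logged in clip_value at line 30
  3: logged in pack_ledger at line 2
  4: logged in pack_ledger at line 7
  5: logged in bind_quota at line 11
  6-9: logged in bind_quota at line 16
  10: logged in bind_quota at line 17
  11: logged in clip_value at line 33
  12: logged in main at line 55
  13: logged in screen_input at line 45
  14: logged in weigh_samples at line 38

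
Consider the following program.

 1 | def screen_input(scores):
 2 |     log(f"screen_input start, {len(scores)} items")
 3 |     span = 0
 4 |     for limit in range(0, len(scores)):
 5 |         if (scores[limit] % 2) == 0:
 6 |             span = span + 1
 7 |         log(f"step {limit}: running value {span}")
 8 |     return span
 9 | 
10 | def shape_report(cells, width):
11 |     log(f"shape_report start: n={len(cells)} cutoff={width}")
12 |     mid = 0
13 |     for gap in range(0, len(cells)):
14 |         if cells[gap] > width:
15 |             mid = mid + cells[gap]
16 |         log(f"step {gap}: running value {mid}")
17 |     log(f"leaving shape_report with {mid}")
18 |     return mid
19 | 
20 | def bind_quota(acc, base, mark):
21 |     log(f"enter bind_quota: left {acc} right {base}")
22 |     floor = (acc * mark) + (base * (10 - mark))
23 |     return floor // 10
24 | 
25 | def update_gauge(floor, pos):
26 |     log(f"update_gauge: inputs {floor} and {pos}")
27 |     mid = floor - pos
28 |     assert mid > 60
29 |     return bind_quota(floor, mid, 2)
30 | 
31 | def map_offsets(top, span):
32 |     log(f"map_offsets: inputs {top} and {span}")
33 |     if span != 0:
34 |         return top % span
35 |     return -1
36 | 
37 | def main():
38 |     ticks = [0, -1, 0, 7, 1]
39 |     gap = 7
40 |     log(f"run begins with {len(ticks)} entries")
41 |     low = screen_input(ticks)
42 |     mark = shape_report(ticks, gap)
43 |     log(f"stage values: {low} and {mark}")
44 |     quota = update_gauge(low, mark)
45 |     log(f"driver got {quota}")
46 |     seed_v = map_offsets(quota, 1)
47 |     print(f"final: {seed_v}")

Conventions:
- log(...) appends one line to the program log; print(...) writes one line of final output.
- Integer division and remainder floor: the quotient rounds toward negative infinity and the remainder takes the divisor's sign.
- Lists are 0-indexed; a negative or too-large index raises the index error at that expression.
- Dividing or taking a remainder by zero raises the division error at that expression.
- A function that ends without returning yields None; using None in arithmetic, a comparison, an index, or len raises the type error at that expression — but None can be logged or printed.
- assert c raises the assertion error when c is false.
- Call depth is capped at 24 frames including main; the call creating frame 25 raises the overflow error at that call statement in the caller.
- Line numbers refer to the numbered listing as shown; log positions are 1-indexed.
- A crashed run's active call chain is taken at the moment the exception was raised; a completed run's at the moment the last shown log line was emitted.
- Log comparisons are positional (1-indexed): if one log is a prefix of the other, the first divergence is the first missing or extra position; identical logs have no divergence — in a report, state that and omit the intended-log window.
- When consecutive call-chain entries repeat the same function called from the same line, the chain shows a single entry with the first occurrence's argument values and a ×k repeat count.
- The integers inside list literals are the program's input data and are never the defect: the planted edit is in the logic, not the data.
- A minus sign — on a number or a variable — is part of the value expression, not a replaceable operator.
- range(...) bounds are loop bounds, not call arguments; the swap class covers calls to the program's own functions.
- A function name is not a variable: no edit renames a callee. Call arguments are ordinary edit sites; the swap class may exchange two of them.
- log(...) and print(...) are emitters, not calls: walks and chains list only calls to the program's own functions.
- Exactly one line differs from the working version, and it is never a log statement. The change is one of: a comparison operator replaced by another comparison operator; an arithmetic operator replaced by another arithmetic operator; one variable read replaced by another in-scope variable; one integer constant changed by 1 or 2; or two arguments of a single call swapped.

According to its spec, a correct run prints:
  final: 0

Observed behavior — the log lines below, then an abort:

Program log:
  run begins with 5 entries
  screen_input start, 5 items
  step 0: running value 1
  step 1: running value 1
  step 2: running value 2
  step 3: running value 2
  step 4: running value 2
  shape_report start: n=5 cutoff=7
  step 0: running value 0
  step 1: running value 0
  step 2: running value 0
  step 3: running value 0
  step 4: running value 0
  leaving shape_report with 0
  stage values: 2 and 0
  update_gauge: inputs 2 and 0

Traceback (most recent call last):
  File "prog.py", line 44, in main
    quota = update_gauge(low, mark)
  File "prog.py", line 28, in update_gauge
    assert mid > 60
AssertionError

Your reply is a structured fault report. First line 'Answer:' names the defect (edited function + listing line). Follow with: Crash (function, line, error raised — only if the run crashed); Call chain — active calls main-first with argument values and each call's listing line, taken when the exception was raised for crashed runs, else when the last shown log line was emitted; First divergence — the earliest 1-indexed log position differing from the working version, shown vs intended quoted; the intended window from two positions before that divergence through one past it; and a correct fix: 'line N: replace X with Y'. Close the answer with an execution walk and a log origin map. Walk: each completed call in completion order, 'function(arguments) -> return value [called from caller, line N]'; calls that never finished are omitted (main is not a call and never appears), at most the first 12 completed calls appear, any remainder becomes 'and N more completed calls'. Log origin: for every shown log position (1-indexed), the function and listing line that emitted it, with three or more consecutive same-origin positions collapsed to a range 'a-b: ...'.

Answer: the defect is in update_gauge at line 28.
Key fact: A complete run would log 'enter bind_quota: left 2 right 2' next, but this one stopped at 16 lines.
Crash: update_gauge, line 28, AssertionError.
Call chain: main -> update_gauge(2, 0) (called at line 44).
First divergence: position 17 — the faulty run's log ends after 16 lines; the working version continues with 'enter bind_quota: left 2 right 2'.
Intended log window:
  15: stage values: 2 and 0
  16: update_gauge: inputs 2 and 0
  17: enter bind_quota: left 2 right 2
  18: driver got 2
Execution walk:
  screen_input([0, -1, 0, 7, 1]) -> 2  [called from main, line 41]
  shape_report([0, -1, 0, 7, 1], 7) -> 0  [called from main, line 42]
Log origin:
  1 — main, line 40
  2 — screen_input, line 2
  3-7 — screen_input, line 7
  8 — shape_report, line 11
  9-13 — shape_report, line 16
  14 — shape_report, line 17
  15 — main, line 43
  16 — update_gauge, line 26
A correct fix: line 28: replace `>` with `<=`.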